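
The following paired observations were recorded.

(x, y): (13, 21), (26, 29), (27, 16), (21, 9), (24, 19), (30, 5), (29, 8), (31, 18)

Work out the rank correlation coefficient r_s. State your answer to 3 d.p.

Rank x: 1, 4, 5, 2, 3, 7, 6, 8
Rank y: 7, 8, 4, 3, 6, 1, 2, 5
d = rank(x) − rank(y): -6, -4, 1, -1, -3, 6, 4, 3; Σd² = 124
ρ = 1 − 6Σd² / [n(n²−1)] = 1 − 6×124 / (8×63) = 1 − 744/504 ≈ -0.476

-0.476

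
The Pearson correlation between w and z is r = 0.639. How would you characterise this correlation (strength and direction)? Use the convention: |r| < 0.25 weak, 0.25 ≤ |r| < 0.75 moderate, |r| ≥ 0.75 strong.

moderate positive

r = 0.639 > 0 so the relationship is positive.
|r| = 0.639, which falls in the moderate range.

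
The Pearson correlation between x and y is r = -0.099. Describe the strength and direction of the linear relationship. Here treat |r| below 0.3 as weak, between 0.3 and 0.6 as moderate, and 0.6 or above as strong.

weak negative

r = -0.099 < 0 so the relationship is negative.
|r| = 0.099, which falls in the weak range.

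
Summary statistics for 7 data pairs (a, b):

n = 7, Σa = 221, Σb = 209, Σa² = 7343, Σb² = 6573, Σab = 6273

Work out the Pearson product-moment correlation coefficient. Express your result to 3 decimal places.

r = (nΣab − ΣaΣb) / √[(nΣa² − (Σa)²)(nΣb² − (Σb)²)]
Numerator: 7×6273 − 221×209 = -2278
Denominator: √[(51401 − 48841)(46011 − 43681)] = √[2560 × 2330] = 2442.2940
r = -2278 / 2442.2940 ≈ -0.933

-0.933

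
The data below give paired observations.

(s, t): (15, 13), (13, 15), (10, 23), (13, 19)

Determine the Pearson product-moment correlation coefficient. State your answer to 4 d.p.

-0.9297

n = 4, Σs = 51, Σt = 70, Σs² = 663, Σt² = 1284, Σst = 867
nΣst − ΣsΣt = 3468 − 3570 = -102
nΣs² − (Σs)² = 2652 − 2601 = 51; nΣt² − (Σt)² = 5136 − 4900 = 236
r = -102 / √(51 × 236) = -102 / 109.7087 ≈ -0.9297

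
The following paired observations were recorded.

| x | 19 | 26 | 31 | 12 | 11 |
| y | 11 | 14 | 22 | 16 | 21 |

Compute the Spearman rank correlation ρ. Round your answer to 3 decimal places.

0.100

Rank x: 3, 4, 5, 2, 1
Rank y: 1, 2, 5, 3, 4
d = rank(x) − rank(y): 2, 2, 0, -1, -3; Σd² = 18
ρ = 1 − 6Σd² / [n(n²−1)] = 1 − 6×18 / (5×24) = 1 − 108/120 ≈ 0.100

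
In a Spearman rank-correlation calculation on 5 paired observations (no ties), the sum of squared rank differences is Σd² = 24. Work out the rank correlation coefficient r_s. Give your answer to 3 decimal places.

ρ = 1 − 6Σd² / [n(n²−1)] = 1 − 6×24 / (5×24)
  = 1 − 144/120 = 1 − 1.2000 ≈ -0.200

-0.200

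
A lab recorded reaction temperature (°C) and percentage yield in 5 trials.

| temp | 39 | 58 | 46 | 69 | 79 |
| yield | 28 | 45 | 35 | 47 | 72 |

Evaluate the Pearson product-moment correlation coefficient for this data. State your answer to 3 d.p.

n = 5, Σx = 291, Σy = 227, Σx² = 18003, Σy² = 11427, Σxy = 14243
nΣxy − ΣxΣy = 71215 − 66057 = 5158
nΣx² − (Σx)² = 90015 − 84681 = 5334; nΣy² − (Σy)² = 57135 − 51529 = 5606
r = 5158 / √(5334 × 5606) = 5158 / 5468.3091 ≈ 0.943

0.943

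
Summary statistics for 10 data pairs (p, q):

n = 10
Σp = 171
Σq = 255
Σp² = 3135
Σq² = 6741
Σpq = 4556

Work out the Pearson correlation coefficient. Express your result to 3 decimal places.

0.872

r = (nΣpq − ΣpΣq) / √[(nΣp² − (Σp)²)(nΣq² − (Σq)²)]
Numerator: 10×4556 − 171×255 = 1955
Denominator: √[(31350 − 29241)(67410 − 65025)] = √[2109 × 2385] = 2242.7583
r = 1955 / 2242.7583 ≈ 0.872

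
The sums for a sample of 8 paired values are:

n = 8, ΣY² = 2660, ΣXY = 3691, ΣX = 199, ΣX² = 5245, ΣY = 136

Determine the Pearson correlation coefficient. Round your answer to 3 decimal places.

r = (nΣXY − ΣXΣY) / √[(nΣX² − (ΣX)²)(nΣY² − (ΣY)²)]
Numerator: 8×3691 − 199×136 = 2464
Denominator: √[(41960 − 39601)(21280 − 18496)] = √[2359 × 2784] = 2562.7048
r = 2464 / 2562.7048 ≈ 0.961

0.961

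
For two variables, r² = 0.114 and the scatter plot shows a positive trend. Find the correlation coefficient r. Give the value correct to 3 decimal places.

0.338

|r| = √0.114 = 0.338
The association is positive, so r = 0.338.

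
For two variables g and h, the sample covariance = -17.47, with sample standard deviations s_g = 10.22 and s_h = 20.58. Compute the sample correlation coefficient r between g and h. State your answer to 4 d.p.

r = Cov(g,h) / (s_g · s_h) = -17.47 / (10.22 × 20.58)
  = -17.47 / 210.3276 ≈ -0.0831

-0.0831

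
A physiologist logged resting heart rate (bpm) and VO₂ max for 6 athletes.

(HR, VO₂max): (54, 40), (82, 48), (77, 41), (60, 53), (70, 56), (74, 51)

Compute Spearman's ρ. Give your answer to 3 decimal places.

Rank HR: 1, 6, 5, 2, 3, 4
Rank VO₂max: 1, 3, 2, 5, 6, 4
d = rank(HR) − rank(VO₂max): 0, 3, 3, -3, -3, 0; Σd² = 36
ρ = 1 − 6Σd² / [n(n²−1)] = 1 − 6×36 / (6×35) = 1 − 216/210 ≈ -0.029

-0.029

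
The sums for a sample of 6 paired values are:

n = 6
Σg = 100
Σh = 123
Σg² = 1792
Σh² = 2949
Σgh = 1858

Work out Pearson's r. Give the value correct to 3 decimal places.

r = (nΣgh − ΣgΣh) / √[(nΣg² − (Σg)²)(nΣh² − (Σh)²)]
Numerator: 6×1858 − 100×123 = -1152
Denominator: √[(10752 − 10000)(17694 − 15129)] = √[752 × 2565] = 1388.8412
r = -1152 / 1388.8412 ≈ -0.829

-0.829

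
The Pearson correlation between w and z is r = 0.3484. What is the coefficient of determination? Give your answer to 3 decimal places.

r² = (0.3484)² = 0.121

0.121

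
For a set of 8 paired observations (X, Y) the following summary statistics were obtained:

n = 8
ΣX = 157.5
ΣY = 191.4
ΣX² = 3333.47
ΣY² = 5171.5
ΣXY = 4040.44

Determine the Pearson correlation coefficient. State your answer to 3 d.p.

r = (nΣXY − ΣXΣY) / √[(nΣX² − (ΣX)²)(nΣY² − (ΣY)²)]
Numerator: 8×4040.44 − 157.5×191.4 = 2178.02
Denominator: √[(26667.76 − 24806.25)(41372 − 36633.96)] = √[1861.51 × 4738.04] = 2969.8331
r = 2178.02 / 2969.8331 ≈ 0.733

0.733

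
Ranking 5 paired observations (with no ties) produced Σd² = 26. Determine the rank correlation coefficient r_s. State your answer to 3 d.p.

ρ = 1 − 6Σd² / [n(n²−1)] = 1 − 6×26 / (5×24)
  = 1 − 156/120 = 1 − 1.3000 ≈ -0.300

-0.300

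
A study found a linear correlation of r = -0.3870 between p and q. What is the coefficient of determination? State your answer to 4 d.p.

r² = (-0.3870)² = 0.1498

0.1498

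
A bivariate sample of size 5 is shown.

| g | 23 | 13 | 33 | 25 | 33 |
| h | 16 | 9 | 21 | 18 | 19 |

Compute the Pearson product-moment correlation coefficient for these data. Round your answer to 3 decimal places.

n = 5, Σg = 127, Σh = 83, Σg² = 3501, Σh² = 1463, Σgh = 2255
nΣgh − ΣgΣh = 11275 − 10541 = 734
nΣg² − (Σg)² = 17505 − 16129 = 1376; nΣh² − (Σh)² = 7315 − 6889 = 426
r = 734 / √(1376 × 426) = 734 / 765.6213 ≈ 0.959

0.959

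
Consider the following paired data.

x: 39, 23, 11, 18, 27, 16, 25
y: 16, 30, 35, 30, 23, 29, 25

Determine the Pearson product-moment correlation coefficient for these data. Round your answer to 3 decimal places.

n = 7, Σx = 159, Σy = 188, Σx² = 4105, Σy² = 5276, Σxy = 3949
nΣxy − ΣxΣy = 27643 − 29892 = -2249
nΣx² − (Σx)² = 28735 − 25281 = 3454; nΣy² − (Σy)² = 36932 − 35344 = 1588
r = -2249 / √(3454 × 1588) = -2249 / 2341.9974 ≈ -0.960

-0.960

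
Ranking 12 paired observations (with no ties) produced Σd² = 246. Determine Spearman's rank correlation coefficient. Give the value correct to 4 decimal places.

0.1399

ρ = 1 − 6Σd² / [n(n²−1)] = 1 − 6×246 / (12×143)
  = 1 − 1476/1716 = 1 − 0.86014 ≈ 0.1399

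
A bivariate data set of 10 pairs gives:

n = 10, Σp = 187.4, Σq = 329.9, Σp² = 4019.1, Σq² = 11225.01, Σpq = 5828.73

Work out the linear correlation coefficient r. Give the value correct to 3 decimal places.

r = (nΣpq − ΣpΣq) / √[(nΣp² − (Σp)²)(nΣq² − (Σq)²)]
Numerator: 10×5828.73 − 187.4×329.9 = -3535.96
Denominator: √[(40191 − 35118.76)(112250.1 − 108834.01)] = √[5072.24 × 3416.09] = 4162.5987
r = -3535.96 / 4162.5987 ≈ -0.849

-0.849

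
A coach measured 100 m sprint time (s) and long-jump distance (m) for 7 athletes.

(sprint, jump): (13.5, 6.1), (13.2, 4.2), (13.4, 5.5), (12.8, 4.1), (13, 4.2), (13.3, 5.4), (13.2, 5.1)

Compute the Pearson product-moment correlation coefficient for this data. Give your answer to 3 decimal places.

0.883

n = 7, Σx = 92.4, Σy = 34.6, Σx² = 1220.02, Σy² = 174.72, Σxy = 457.71
nΣxy − ΣxΣy = 3203.97 − 3197.04 = 6.93
nΣx² − (Σx)² = 8540.14 − 8537.76 = 2.38; nΣy² − (Σy)² = 1223.04 − 1197.16 = 25.88
r = 6.93 / √(2.38 × 25.88) = 6.93 / 7.8482 ≈ 0.883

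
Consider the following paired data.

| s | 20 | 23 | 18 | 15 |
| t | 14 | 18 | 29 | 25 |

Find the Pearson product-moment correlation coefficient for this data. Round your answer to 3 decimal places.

n = 4, Σs = 76, Σt = 86, Σs² = 1478, Σt² = 1986, Σst = 1591
nΣst − ΣsΣt = 6364 − 6536 = -172
nΣs² − (Σs)² = 5912 − 5776 = 136; nΣt² − (Σt)² = 7944 − 7396 = 548
r = -172 / √(136 × 548) = -172 / 272.9982 ≈ -0.630

-0.630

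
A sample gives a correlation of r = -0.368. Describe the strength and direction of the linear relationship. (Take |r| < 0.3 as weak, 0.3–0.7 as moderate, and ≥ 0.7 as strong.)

moderate negative

r = -0.368 < 0 so the relationship is negative.
|r| = 0.368, which falls in the moderate range.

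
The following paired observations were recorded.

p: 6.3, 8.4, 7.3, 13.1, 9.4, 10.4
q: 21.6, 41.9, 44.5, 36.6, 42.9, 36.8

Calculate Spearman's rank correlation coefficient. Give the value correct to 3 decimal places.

Rank p: 1, 3, 2, 6, 4, 5
Rank q: 1, 4, 6, 2, 5, 3
d = rank(p) − rank(q): 0, -1, -4, 4, -1, 2; Σd² = 38
ρ = 1 − 6Σd² / [n(n²−1)] = 1 − 6×38 / (6×35) = 1 − 228/210 ≈ -0.086

-0.086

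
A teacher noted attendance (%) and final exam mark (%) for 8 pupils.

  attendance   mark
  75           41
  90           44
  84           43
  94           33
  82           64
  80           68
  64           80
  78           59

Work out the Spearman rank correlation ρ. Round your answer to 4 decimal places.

Rank attendance: 2, 7, 6, 8, 5, 4, 1, 3
Rank mark: 2, 4, 3, 1, 6, 7, 8, 5
d = rank(attendance) − rank(mark): 0, 3, 3, 7, -1, -3, -7, -2; Σd² = 130
ρ = 1 − 6Σd² / [n(n²−1)] = 1 − 6×130 / (8×63) = 1 − 780/504 ≈ -0.5476

-0.5476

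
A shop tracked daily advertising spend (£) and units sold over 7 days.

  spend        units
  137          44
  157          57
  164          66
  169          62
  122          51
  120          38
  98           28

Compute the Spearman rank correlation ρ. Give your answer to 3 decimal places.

Rank spend: 4, 5, 6, 7, 3, 2, 1
Rank units: 3, 5, 7, 6, 4, 2, 1
d = rank(spend) − rank(units): 1, 0, -1, 1, -1, 0, 0; Σd² = 4
ρ = 1 − 6Σd² / [n(n²−1)] = 1 − 6×4 / (7×48) = 1 − 24/336 ≈ 0.929

0.929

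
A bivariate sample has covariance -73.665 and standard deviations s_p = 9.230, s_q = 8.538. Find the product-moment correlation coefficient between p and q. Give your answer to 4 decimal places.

r = Cov(p,q) / (s_p · s_q) = -73.665 / (9.230 × 8.538)
  = -73.665 / 78.8057 ≈ -0.9348

-0.9348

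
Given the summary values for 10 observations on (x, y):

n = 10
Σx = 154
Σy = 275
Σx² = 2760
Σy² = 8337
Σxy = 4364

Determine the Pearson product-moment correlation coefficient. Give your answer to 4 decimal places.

0.2352

r = (nΣxy − ΣxΣy) / √[(nΣx² − (Σx)²)(nΣy² − (Σy)²)]
Numerator: 10×4364 − 154×275 = 1290
Denominator: √[(27600 − 23716)(83370 − 75625)] = √[3884 × 7745] = 5484.6677
r = 1290 / 5484.6677 ≈ 0.2352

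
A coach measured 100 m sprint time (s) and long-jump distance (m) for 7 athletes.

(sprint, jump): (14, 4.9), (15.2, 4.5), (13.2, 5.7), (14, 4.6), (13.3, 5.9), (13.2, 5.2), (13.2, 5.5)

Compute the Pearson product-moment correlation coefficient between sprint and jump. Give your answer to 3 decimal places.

n = 7, Σx = 96.1, Σy = 36.3, Σx² = 1322.65, Σy² = 190.01, Σxy = 496.35
nΣxy − ΣxΣy = 3474.45 − 3488.43 = -13.98
nΣx² − (Σx)² = 9258.55 − 9235.21 = 23.34; nΣy² − (Σy)² = 1330.07 − 1317.69 = 12.38
r = -13.98 / √(23.34 × 12.38) = -13.98 / 16.9985 ≈ -0.822

-0.822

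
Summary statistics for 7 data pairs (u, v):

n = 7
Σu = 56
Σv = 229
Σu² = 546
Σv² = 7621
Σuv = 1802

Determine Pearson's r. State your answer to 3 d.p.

-0.266

r = (nΣuv − ΣuΣv) / √[(nΣu² − (Σu)²)(nΣv² − (Σv)²)]
Numerator: 7×1802 − 56×229 = -210
Denominator: √[(3822 − 3136)(53347 − 52441)] = √[686 × 906] = 788.3629
r = -210 / 788.3629 ≈ -0.266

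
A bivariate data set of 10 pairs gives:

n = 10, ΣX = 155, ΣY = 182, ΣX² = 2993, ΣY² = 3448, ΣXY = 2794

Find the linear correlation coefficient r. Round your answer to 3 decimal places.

r = (nΣXY − ΣXΣY) / √[(nΣX² − (ΣX)²)(nΣY² − (ΣY)²)]
Numerator: 10×2794 − 155×182 = -270
Denominator: √[(29930 − 24025)(34480 − 33124)] = √[5905 × 1356] = 2829.6961
r = -270 / 2829.6961 ≈ -0.095

-0.095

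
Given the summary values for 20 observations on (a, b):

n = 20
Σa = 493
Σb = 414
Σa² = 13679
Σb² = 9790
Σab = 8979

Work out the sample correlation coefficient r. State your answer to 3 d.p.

r = (nΣab − ΣaΣb) / √[(nΣa² − (Σa)²)(nΣb² − (Σb)²)]
Numerator: 20×8979 − 493×414 = -24522
Denominator: √[(273580 − 243049)(195800 − 171396)] = √[30531 × 24404] = 27296.1265
r = -24522 / 27296.1265 ≈ -0.898

-0.898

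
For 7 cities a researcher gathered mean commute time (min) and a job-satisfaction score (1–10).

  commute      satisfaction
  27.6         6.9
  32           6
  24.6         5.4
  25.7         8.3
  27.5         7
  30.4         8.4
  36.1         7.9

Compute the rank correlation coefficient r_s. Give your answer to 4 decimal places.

Rank commute: 4, 6, 1, 2, 3, 5, 7
Rank satisfaction: 3, 2, 1, 6, 4, 7, 5
d = rank(commute) − rank(satisfaction): 1, 4, 0, -4, -1, -2, 2; Σd² = 42
ρ = 1 − 6Σd² / [n(n²−1)] = 1 − 6×42 / (7×48) = 1 − 252/336 ≈ 0.2500

0.2500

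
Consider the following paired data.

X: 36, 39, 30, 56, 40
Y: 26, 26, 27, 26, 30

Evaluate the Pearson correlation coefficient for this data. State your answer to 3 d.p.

-0.164

n = 5, ΣX = 201, ΣY = 135, ΣX² = 8453, ΣY² = 3657, ΣXY = 5416
nΣXY − ΣXΣY = 27080 − 27135 = -55
nΣX² − (ΣX)² = 42265 − 40401 = 1864; nΣY² − (ΣY)² = 18285 − 18225 = 60
r = -55 / √(1864 × 60) = -55 / 334.4249 ≈ -0.164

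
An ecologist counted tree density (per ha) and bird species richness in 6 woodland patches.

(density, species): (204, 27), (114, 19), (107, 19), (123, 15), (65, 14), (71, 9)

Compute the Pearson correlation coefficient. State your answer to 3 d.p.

n = 6, Σx = 684, Σy = 103, Σx² = 90456, Σy² = 1953, Σxy = 13101
nΣxy − ΣxΣy = 78606 − 70452 = 8154
nΣx² − (Σx)² = 542736 − 467856 = 74880; nΣy² − (Σy)² = 11718 − 10609 = 1109
r = 8154 / √(74880 × 1109) = 8154 / 9112.7339 ≈ 0.895

0.895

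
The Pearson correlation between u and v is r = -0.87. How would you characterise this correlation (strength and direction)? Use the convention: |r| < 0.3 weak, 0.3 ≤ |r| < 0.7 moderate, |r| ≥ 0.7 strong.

r = -0.87 < 0 so the relationship is negative.
|r| = 0.87, which falls in the strong range.

strong negative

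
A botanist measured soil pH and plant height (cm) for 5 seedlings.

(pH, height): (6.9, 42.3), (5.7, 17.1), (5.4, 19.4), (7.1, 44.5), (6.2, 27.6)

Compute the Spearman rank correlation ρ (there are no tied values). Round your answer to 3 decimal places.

0.900

Rank pH: 4, 2, 1, 5, 3
Rank height: 4, 1, 2, 5, 3
d = rank(pH) − rank(height): 0, 1, -1, 0, 0; Σd² = 2
ρ = 1 − 6Σd² / [n(n²−1)] = 1 − 6×2 / (5×24) = 1 − 12/120 ≈ 0.900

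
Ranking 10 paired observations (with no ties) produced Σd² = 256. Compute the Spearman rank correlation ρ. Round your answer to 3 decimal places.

-0.552

ρ = 1 − 6Σd² / [n(n²−1)] = 1 − 6×256 / (10×99)
  = 1 − 1536/990 = 1 − 1.5515 ≈ -0.552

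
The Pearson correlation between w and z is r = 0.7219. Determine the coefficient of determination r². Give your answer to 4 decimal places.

r² = (0.7219)² = 0.5211

0.5211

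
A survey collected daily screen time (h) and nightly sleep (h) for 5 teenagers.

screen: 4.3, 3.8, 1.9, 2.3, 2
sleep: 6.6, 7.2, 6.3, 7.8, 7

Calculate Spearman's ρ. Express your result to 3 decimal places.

0.300

Rank screen: 5, 4, 1, 3, 2
Rank sleep: 2, 4, 1, 5, 3
d = rank(screen) − rank(sleep): 3, 0, 0, -2, -1; Σd² = 14
ρ = 1 − 6Σd² / [n(n²−1)] = 1 − 6×14 / (5×24) = 1 − 84/120 ≈ 0.300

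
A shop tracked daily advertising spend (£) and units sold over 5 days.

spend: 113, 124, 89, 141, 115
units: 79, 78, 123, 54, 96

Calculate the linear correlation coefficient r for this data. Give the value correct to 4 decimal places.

-0.9603

n = 5, Σx = 582, Σy = 430, Σx² = 69172, Σy² = 39586, Σxy = 48200
nΣxy − ΣxΣy = 241000 − 250260 = -9260
nΣx² − (Σx)² = 345860 − 338724 = 7136; nΣy² − (Σy)² = 197930 − 184900 = 13030
r = -9260 / √(7136 × 13030) = -9260 / 9642.7216 ≈ -0.9603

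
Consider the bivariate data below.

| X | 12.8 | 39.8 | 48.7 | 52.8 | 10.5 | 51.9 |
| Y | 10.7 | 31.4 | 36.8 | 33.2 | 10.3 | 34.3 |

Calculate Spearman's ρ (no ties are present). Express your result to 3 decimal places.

Rank X: 2, 3, 4, 6, 1, 5
Rank Y: 2, 3, 6, 4, 1, 5
d = rank(X) − rank(Y): 0, 0, -2, 2, 0, 0; Σd² = 8
ρ = 1 − 6Σd² / [n(n²−1)] = 1 − 6×8 / (6×35) = 1 − 48/210 ≈ 0.771

0.771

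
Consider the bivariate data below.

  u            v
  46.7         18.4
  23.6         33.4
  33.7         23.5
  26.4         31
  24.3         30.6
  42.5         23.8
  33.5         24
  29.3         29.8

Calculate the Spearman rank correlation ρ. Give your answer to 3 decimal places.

-0.952

Rank u: 8, 1, 6, 3, 2, 7, 5, 4
Rank v: 1, 8, 2, 7, 6, 3, 4, 5
d = rank(u) − rank(v): 7, -7, 4, -4, -4, 4, 1, -1; Σd² = 164
ρ = 1 − 6Σd² / [n(n²−1)] = 1 − 6×164 / (8×63) = 1 − 984/504 ≈ -0.952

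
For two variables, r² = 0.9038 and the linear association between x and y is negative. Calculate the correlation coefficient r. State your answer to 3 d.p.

-0.951

|r| = √0.9038 = 0.951
The association is negative, so r = −0.951.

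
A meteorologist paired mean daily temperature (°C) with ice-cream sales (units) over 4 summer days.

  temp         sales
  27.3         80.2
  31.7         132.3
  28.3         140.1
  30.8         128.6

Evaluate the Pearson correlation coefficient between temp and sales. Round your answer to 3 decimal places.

0.604

n = 4, Σx = 118.1, Σy = 481.2, Σx² = 3499.71, Σy² = 60101.3, Σxy = 14309.08
nΣxy − ΣxΣy = 57236.32 − 56829.72 = 406.6
nΣx² − (Σx)² = 13998.84 − 13947.61 = 51.23; nΣy² − (Σy)² = 240405.2 − 231553.44 = 8851.76
r = 406.6 / √(51.23 × 8851.76) = 406.6 / 673.4060 ≈ 0.604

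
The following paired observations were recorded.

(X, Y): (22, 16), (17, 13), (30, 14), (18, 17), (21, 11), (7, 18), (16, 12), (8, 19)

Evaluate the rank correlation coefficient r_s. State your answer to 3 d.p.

Rank X: 7, 4, 8, 5, 6, 1, 3, 2
Rank Y: 5, 3, 4, 6, 1, 7, 2, 8
d = rank(X) − rank(Y): 2, 1, 4, -1, 5, -6, 1, -6; Σd² = 120
ρ = 1 − 6Σd² / [n(n²−1)] = 1 − 6×120 / (8×63) = 1 − 720/504 ≈ -0.429

-0.429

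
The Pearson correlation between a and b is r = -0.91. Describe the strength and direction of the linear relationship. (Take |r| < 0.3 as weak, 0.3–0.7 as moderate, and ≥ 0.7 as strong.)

strong negative

r = -0.91 < 0 so the relationship is negative.
|r| = 0.91, which falls in the strong range.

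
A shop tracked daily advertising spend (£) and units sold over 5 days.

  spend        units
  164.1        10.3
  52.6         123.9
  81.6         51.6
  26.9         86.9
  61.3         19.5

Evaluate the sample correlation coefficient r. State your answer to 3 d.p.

n = 5, Σx = 386.5, Σy = 292.2, Σx² = 40835.43, Σy² = 26051.72, Σxy = 15950.89
nΣxy − ΣxΣy = 79754.45 − 112935.3 = -33180.85
nΣx² − (Σx)² = 204177.15 − 149382.25 = 54794.9; nΣy² − (Σy)² = 130258.6 − 85380.84 = 44877.76
r = -33180.85 / √(54794.9 × 44877.76) = -33180.85 / 49589.0348 ≈ -0.669

-0.669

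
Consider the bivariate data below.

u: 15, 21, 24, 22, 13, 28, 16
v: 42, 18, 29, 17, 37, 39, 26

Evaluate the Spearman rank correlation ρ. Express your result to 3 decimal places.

Rank u: 2, 4, 6, 5, 1, 7, 3
Rank v: 7, 2, 4, 1, 5, 6, 3
d = rank(u) − rank(v): -5, 2, 2, 4, -4, 1, 0; Σd² = 66
ρ = 1 − 6Σd² / [n(n²−1)] = 1 − 6×66 / (7×48) = 1 − 396/336 ≈ -0.179

-0.179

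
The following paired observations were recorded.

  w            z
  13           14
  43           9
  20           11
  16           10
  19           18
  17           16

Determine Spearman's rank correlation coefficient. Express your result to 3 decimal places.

-0.314

Rank w: 1, 6, 5, 2, 4, 3
Rank z: 4, 1, 3, 2, 6, 5
d = rank(w) − rank(z): -3, 5, 2, 0, -2, -2; Σd² = 46
ρ = 1 − 6Σd² / [n(n²−1)] = 1 − 6×46 / (6×35) = 1 − 276/210 ≈ -0.314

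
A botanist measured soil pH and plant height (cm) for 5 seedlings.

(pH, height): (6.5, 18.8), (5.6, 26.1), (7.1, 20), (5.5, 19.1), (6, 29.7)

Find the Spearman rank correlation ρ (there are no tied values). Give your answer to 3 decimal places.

-0.100

Rank pH: 4, 2, 5, 1, 3
Rank height: 1, 4, 3, 2, 5
d = rank(pH) − rank(height): 3, -2, 2, -1, -2; Σd² = 22
ρ = 1 − 6Σd² / [n(n²−1)] = 1 − 6×22 / (5×24) = 1 − 132/120 ≈ -0.100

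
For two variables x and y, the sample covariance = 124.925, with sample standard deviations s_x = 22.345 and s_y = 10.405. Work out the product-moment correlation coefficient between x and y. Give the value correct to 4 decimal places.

r = Cov(x,y) / (s_x · s_y) = 124.925 / (22.345 × 10.405)
  = 124.925 / 232.4997 ≈ 0.5373

0.5373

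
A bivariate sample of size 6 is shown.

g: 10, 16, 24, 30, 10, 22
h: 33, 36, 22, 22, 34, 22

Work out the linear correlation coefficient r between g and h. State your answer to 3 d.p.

-0.860

n = 6, Σg = 112, Σh = 169, Σg² = 2416, Σh² = 4993, Σgh = 2918
nΣgh − ΣgΣh = 17508 − 18928 = -1420
nΣg² − (Σg)² = 14496 − 12544 = 1952; nΣh² − (Σh)² = 29958 − 28561 = 1397
r = -1420 / √(1952 × 1397) = -1420 / 1651.3461 ≈ -0.860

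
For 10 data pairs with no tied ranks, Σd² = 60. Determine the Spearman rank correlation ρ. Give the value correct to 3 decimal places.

ρ = 1 − 6Σd² / [n(n²−1)] = 1 − 6×60 / (10×99)
  = 1 − 360/990 = 1 − 0.3636 ≈ 0.636

0.636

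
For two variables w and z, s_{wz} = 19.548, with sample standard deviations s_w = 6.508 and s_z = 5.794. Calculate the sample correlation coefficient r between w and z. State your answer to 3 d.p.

0.518

r = Cov(w,z) / (s_w · s_z) = 19.548 / (6.508 × 5.794)
  = 19.548 / 37.7074 ≈ 0.518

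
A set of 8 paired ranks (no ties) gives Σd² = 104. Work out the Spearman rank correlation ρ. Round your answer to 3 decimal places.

-0.238

ρ = 1 − 6Σd² / [n(n²−1)] = 1 − 6×104 / (8×63)
  = 1 − 624/504 = 1 − 1.2381 ≈ -0.238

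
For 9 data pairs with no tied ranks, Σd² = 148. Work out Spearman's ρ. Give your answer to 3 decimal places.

ρ = 1 − 6Σd² / [n(n²−1)] = 1 − 6×148 / (9×80)
  = 1 − 888/720 = 1 − 1.2333 ≈ -0.233

-0.233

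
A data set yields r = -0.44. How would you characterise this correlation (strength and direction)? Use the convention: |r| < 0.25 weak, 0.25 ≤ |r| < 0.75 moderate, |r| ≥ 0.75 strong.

r = -0.44 < 0 so the relationship is negative.
|r| = 0.44, which falls in the moderate range.

moderate negative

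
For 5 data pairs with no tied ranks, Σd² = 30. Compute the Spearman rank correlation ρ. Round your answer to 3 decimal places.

-0.500

ρ = 1 − 6Σd² / [n(n²−1)] = 1 − 6×30 / (5×24)
  = 1 − 180/120 = 1 − 1.5000 ≈ -0.500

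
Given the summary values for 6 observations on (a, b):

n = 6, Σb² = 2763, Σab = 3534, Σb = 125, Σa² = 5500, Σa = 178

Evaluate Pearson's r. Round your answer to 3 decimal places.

-0.934

r = (nΣab − ΣaΣb) / √[(nΣa² − (Σa)²)(nΣb² − (Σb)²)]
Numerator: 6×3534 − 178×125 = -1046
Denominator: √[(33000 − 31684)(16578 − 15625)] = √[1316 × 953] = 1119.8875
r = -1046 / 1119.8875 ≈ -0.934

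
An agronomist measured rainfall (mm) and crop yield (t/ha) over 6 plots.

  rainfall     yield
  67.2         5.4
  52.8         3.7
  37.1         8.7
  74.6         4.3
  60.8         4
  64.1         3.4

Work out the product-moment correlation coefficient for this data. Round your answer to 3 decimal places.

n = 6, Σx = 356.6, Σy = 29.5, Σx² = 22050.7, Σy² = 164.59, Σxy = 1662.93
nΣxy − ΣxΣy = 9977.58 − 10519.7 = -542.12
nΣx² − (Σx)² = 132304.2 − 127163.56 = 5140.64; nΣy² − (Σy)² = 987.54 − 870.25 = 117.29
r = -542.12 / √(5140.64 × 117.29) = -542.12 / 776.4958 ≈ -0.698

-0.698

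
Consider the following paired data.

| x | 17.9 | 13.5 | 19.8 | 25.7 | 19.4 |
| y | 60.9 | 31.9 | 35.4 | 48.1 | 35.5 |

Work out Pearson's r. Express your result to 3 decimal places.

0.318

n = 5, Σx = 96.3, Σy = 211.8, Σx² = 1931.55, Σy² = 9553.44, Σxy = 4146.55
nΣxy − ΣxΣy = 20732.75 − 20396.34 = 336.41
nΣx² − (Σx)² = 9657.75 − 9273.69 = 384.06; nΣy² − (Σy)² = 47767.2 − 44859.24 = 2907.96
r = 336.41 / √(384.06 × 2907.96) = 336.41 / 1056.8023 ≈ 0.318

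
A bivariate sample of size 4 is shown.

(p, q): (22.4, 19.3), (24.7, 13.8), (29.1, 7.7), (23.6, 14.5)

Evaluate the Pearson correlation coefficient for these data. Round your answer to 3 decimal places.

-0.966

n = 4, Σp = 99.8, Σq = 55.3, Σp² = 2515.62, Σq² = 832.47, Σpq = 1339.45
nΣpq − ΣpΣq = 5357.8 − 5518.94 = -161.14
nΣp² − (Σp)² = 10062.48 − 9960.04 = 102.44; nΣq² − (Σq)² = 3329.88 − 3058.09 = 271.79
r = -161.14 / √(102.44 × 271.79) = -161.14 / 166.8597 ≈ -0.966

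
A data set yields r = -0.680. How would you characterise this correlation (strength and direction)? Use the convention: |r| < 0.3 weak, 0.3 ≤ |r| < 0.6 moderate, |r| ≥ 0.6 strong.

strong negative

r = -0.680 < 0 so the relationship is negative.
|r| = 0.680, which falls in the strong range.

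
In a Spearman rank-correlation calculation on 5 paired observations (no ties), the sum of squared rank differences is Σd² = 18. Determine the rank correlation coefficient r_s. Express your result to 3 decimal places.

ρ = 1 − 6Σd² / [n(n²−1)] = 1 − 6×18 / (5×24)
  = 1 − 108/120 = 1 − 0.9000 ≈ 0.100

0.100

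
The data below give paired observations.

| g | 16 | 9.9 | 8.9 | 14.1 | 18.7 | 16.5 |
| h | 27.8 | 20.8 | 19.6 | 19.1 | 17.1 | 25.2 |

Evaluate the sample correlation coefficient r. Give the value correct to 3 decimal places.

0.171

n = 6, Σg = 84.1, Σh = 129.6, Σg² = 1253.97, Σh² = 2881.9, Σgh = 1830.04
nΣgh − ΣgΣh = 10980.24 − 10899.36 = 80.88
nΣg² − (Σg)² = 7523.82 − 7072.81 = 451.01; nΣh² − (Σh)² = 17291.4 − 16796.16 = 495.24
r = 80.88 / √(451.01 × 495.24) = 80.88 / 472.6079 ≈ 0.171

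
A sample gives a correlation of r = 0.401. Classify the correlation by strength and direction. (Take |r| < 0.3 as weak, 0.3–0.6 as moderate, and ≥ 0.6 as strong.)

r = 0.401 > 0 so the relationship is positive.
|r| = 0.401, which falls in the moderate range.

moderate positive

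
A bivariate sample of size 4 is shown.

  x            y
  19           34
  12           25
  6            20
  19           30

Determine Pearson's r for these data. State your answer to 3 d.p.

n = 4, Σx = 56, Σy = 109, Σx² = 902, Σy² = 3081, Σxy = 1636
nΣxy − ΣxΣy = 6544 − 6104 = 440
nΣx² − (Σx)² = 3608 − 3136 = 472; nΣy² − (Σy)² = 12324 − 11881 = 443
r = 440 / √(472 × 443) = 440 / 457.2702 ≈ 0.962

0.962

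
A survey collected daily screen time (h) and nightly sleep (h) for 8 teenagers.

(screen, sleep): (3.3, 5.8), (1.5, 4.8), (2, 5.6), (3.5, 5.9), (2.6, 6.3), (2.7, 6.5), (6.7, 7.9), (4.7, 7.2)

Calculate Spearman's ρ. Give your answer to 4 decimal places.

0.8095

Rank screen: 5, 1, 2, 6, 3, 4, 8, 7
Rank sleep: 3, 1, 2, 4, 5, 6, 8, 7
d = rank(screen) − rank(sleep): 2, 0, 0, 2, -2, -2, 0, 0; Σd² = 16
ρ = 1 − 6Σd² / [n(n²−1)] = 1 − 6×16 / (8×63) = 1 − 96/504 ≈ 0.8095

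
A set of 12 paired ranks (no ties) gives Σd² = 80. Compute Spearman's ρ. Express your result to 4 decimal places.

0.7203

ρ = 1 − 6Σd² / [n(n²−1)] = 1 − 6×80 / (12×143)
  = 1 − 480/1716 = 1 − 0.27972 ≈ 0.7203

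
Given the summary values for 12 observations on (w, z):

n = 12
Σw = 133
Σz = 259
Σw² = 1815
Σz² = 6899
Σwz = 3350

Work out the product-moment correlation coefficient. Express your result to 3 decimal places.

0.718

r = (nΣwz − ΣwΣz) / √[(nΣw² − (Σw)²)(nΣz² − (Σz)²)]
Numerator: 12×3350 − 133×259 = 5753
Denominator: √[(21780 − 17689)(82788 − 67081)] = √[4091 × 15707] = 8016.0674
r = 5753 / 8016.0674 ≈ 0.718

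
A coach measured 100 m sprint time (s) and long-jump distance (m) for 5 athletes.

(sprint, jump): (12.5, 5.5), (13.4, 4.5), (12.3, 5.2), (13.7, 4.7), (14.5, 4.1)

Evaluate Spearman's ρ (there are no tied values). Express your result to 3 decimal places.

Rank sprint: 2, 3, 1, 4, 5
Rank jump: 5, 2, 4, 3, 1
d = rank(sprint) − rank(jump): -3, 1, -3, 1, 4; Σd² = 36
ρ = 1 − 6Σd² / [n(n²−1)] = 1 − 6×36 / (5×24) = 1 − 216/120 ≈ -0.800

-0.800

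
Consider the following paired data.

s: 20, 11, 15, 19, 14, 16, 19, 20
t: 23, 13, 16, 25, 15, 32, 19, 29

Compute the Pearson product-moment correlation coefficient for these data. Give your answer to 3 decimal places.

0.632

n = 8, Σs = 134, Σt = 172, Σs² = 2320, Σt² = 4030, Σst = 2981
nΣst − ΣsΣt = 23848 − 23048 = 800
nΣs² − (Σs)² = 18560 − 17956 = 604; nΣt² − (Σt)² = 32240 − 29584 = 2656
r = 800 / √(604 × 2656) = 800 / 1266.5796 ≈ 0.632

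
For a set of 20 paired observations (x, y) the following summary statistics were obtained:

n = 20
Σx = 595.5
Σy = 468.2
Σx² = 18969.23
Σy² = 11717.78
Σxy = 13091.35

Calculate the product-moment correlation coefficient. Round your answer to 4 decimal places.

-0.8771

r = (nΣxy − ΣxΣy) / √[(nΣx² − (Σx)²)(nΣy² − (Σy)²)]
Numerator: 20×13091.35 − 595.5×468.2 = -16986.1
Denominator: √[(379384.6 − 354620.25)(234355.6 − 219211.24)] = √[24764.35 × 15144.36] = 19365.9555
r = -16986.1 / 19365.9555 ≈ -0.8771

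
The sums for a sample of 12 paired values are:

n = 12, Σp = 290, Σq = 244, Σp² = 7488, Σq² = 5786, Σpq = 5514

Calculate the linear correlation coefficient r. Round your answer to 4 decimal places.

r = (nΣpq − ΣpΣq) / √[(nΣp² − (Σp)²)(nΣq² − (Σq)²)]
Numerator: 12×5514 − 290×244 = -4592
Denominator: √[(89856 − 84100)(69432 − 59536)] = √[5756 × 9896] = 7547.2761
r = -4592 / 7547.2761 ≈ -0.6084

-0.6084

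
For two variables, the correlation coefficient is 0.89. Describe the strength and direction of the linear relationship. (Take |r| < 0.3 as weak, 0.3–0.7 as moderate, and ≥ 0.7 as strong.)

strong positive

r = 0.89 > 0 so the relationship is positive.
|r| = 0.89, which falls in the strong range.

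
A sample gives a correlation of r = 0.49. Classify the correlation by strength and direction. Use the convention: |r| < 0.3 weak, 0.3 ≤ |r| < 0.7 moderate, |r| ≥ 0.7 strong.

moderate positive

r = 0.49 > 0 so the relationship is positive.
|r| = 0.49, which falls in the moderate range.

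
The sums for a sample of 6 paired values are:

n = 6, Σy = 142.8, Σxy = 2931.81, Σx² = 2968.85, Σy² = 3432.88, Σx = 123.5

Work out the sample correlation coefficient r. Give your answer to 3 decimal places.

-0.062

r = (nΣxy − ΣxΣy) / √[(nΣx² − (Σx)²)(nΣy² − (Σy)²)]
Numerator: 6×2931.81 − 123.5×142.8 = -44.94
Denominator: √[(17813.1 − 15252.25)(20597.28 − 20391.84)] = √[2560.85 × 205.44] = 725.3282
r = -44.94 / 725.3282 ≈ -0.062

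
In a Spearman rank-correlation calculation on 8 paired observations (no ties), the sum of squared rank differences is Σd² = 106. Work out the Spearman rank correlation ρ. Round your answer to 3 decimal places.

-0.262

ρ = 1 − 6Σd² / [n(n²−1)] = 1 − 6×106 / (8×63)
  = 1 − 636/504 = 1 − 1.2619 ≈ -0.262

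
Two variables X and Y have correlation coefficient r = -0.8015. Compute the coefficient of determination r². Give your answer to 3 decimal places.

0.642

r² = (-0.8015)² = 0.642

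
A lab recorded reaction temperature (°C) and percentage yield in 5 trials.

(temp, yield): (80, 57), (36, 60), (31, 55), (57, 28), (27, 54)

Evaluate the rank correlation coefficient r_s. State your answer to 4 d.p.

Rank temp: 5, 3, 2, 4, 1
Rank yield: 4, 5, 3, 1, 2
d = rank(temp) − rank(yield): 1, -2, -1, 3, -1; Σd² = 16
ρ = 1 − 6Σd² / [n(n²−1)] = 1 − 6×16 / (5×24) = 1 − 96/120 ≈ 0.2000

0.2000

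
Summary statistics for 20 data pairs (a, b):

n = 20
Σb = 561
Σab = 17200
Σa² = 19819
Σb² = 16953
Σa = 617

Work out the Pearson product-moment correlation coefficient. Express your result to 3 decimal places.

-0.109

r = (nΣab − ΣaΣb) / √[(nΣa² − (Σa)²)(nΣb² − (Σb)²)]
Numerator: 20×17200 − 617×561 = -2137
Denominator: √[(396380 − 380689)(339060 − 314721)] = √[15691 × 24339] = 19542.3450
r = -2137 / 19542.3450 ≈ -0.109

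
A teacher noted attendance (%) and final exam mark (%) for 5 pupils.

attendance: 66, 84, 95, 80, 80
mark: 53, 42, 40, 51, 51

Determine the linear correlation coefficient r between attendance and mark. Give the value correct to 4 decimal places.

n = 5, Σx = 405, Σy = 237, Σx² = 33237, Σy² = 11375, Σxy = 18986
nΣxy − ΣxΣy = 94930 − 95985 = -1055
nΣx² − (Σx)² = 166185 − 164025 = 2160; nΣy² − (Σy)² = 56875 − 56169 = 706
r = -1055 / √(2160 × 706) = -1055 / 1234.8927 ≈ -0.8543

-0.8543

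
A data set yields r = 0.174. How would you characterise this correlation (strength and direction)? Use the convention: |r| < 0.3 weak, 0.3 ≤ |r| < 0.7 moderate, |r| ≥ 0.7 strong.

r = 0.174 > 0 so the relationship is positive.
|r| = 0.174, which falls in the weak range.

weak positive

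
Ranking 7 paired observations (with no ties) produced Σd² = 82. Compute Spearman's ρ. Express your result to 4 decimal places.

-0.4643

ρ = 1 − 6Σd² / [n(n²−1)] = 1 − 6×82 / (7×48)
  = 1 − 492/336 = 1 − 1.46429 ≈ -0.4643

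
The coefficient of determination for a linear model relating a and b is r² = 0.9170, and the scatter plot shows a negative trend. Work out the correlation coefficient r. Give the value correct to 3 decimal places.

-0.958

|r| = √0.9170 = 0.958
The association is negative, so r = −0.958.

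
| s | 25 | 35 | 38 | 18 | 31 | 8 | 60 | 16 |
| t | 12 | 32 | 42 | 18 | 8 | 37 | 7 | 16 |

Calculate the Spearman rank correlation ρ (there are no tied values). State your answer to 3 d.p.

Rank s: 4, 6, 7, 3, 5, 1, 8, 2
Rank t: 3, 6, 8, 5, 2, 7, 1, 4
d = rank(s) − rank(t): 1, 0, -1, -2, 3, -6, 7, -2; Σd² = 104
ρ = 1 − 6Σd² / [n(n²−1)] = 1 − 6×104 / (8×63) = 1 − 624/504 ≈ -0.238

-0.238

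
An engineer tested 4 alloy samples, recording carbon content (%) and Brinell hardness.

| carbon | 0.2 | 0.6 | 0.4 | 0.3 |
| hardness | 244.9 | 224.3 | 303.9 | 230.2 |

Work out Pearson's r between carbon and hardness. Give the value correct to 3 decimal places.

-0.110

n = 4, Σx = 1.5, Σy = 1003.3, Σx² = 0.65, Σy² = 255633.75, Σxy = 374.18
nΣxy − ΣxΣy = 1496.72 − 1504.95 = -8.23
nΣx² − (Σx)² = 2.6 − 2.25 = 0.35; nΣy² − (Σy)² = 1022535 − 1006610.89 = 15924.11
r = -8.23 / √(0.35 × 15924.11) = -8.23 / 74.6555 ≈ -0.110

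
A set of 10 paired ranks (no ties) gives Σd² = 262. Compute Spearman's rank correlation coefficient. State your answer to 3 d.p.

ρ = 1 − 6Σd² / [n(n²−1)] = 1 − 6×262 / (10×99)
  = 1 − 1572/990 = 1 − 1.5879 ≈ -0.588

-0.588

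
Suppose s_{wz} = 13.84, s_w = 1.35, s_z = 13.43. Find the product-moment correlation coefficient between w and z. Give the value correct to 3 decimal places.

r = Cov(w,z) / (s_w · s_z) = 13.84 / (1.35 × 13.43)
  = 13.84 / 18.1305 ≈ 0.763

0.763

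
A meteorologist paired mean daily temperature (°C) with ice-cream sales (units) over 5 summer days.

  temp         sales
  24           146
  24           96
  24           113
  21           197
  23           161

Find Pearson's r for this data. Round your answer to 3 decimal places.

-0.873

n = 5, Σx = 116, Σy = 713, Σx² = 2698, Σy² = 108031, Σxy = 16360
nΣxy − ΣxΣy = 81800 − 82708 = -908
nΣx² − (Σx)² = 13490 − 13456 = 34; nΣy² − (Σy)² = 540155 − 508369 = 31786
r = -908 / √(34 × 31786) = -908 / 1039.5788 ≈ -0.873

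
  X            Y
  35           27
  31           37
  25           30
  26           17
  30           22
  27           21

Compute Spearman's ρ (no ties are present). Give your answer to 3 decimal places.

0.314

Rank X: 6, 5, 1, 2, 4, 3
Rank Y: 4, 6, 5, 1, 3, 2
d = rank(X) − rank(Y): 2, -1, -4, 1, 1, 1; Σd² = 24
ρ = 1 − 6Σd² / [n(n²−1)] = 1 − 6×24 / (6×35) = 1 − 144/210 ≈ 0.314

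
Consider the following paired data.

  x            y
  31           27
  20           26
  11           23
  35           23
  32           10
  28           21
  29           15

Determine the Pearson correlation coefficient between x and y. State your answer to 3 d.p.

n = 7, Σx = 186, Σy = 145, Σx² = 5356, Σy² = 3229, Σxy = 3758
nΣxy − ΣxΣy = 26306 − 26970 = -664
nΣx² − (Σx)² = 37492 − 34596 = 2896; nΣy² − (Σy)² = 22603 − 21025 = 1578
r = -664 / √(2896 × 1578) = -664 / 2137.7296 ≈ -0.311

-0.311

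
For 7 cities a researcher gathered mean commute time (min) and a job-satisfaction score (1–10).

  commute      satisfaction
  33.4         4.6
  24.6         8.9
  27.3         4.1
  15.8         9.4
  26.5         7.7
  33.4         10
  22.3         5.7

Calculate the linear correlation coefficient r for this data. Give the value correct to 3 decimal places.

-0.242

n = 7, Σx = 183.3, Σy = 50.4, Σx² = 5030.75, Σy² = 397.32, Σxy = 1298.19
nΣxy − ΣxΣy = 9087.33 − 9238.32 = -150.99
nΣx² − (Σx)² = 35215.25 − 33598.89 = 1616.36; nΣy² − (Σy)² = 2781.24 − 2540.16 = 241.08
r = -150.99 / √(1616.36 × 241.08) = -150.99 / 624.2372 ≈ -0.242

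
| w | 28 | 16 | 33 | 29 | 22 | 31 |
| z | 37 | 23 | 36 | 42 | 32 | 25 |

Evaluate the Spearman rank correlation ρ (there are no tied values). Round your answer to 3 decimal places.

0.371

Rank w: 3, 1, 6, 4, 2, 5
Rank z: 5, 1, 4, 6, 3, 2
d = rank(w) − rank(z): -2, 0, 2, -2, -1, 3; Σd² = 22
ρ = 1 − 6Σd² / [n(n²−1)] = 1 − 6×22 / (6×35) = 1 − 132/210 ≈ 0.371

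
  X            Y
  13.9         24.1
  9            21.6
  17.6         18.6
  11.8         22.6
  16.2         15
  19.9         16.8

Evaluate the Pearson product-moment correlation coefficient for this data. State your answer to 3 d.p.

n = 6, ΣX = 88.4, ΣY = 118.7, ΣX² = 1381.66, ΣY² = 2411.33, ΣXY = 1700.75
nΣXY − ΣXΣY = 10204.5 − 10493.08 = -288.58
nΣX² − (ΣX)² = 8289.96 − 7814.56 = 475.4; nΣY² − (ΣY)² = 14467.98 − 14089.69 = 378.29
r = -288.58 / √(475.4 × 378.29) = -288.58 / 424.0744 ≈ -0.680

-0.680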